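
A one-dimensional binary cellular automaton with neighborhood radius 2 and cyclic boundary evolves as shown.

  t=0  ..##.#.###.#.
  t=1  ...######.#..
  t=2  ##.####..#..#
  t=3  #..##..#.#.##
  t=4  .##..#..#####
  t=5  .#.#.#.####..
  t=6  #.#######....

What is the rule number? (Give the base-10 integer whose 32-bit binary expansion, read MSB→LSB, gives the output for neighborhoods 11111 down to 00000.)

2263477399

  #####|#  b31=1 t=1,i=5
  ####.|.  b30=0 t=1,i=7
  ###.#|.  b29=0 t=0,i=9
  ###..|.  b28=0 t=2,i=6
  ##.##|.  b27=0 t=2,i=2
  ##.#.|#  b26=1 t=0,i=4
  ##..#|#  b25=1 t=2,i=7
  ##...|.  b24=0 t=5,i=11
  #.###|#  b23=1 t=0,i=7
  #.##.|#  b22=1 t=4,i=1
  #.#.#|#  b21=1 t=0,i=5
  #.#..|.  b20=0 t=0,i=11
  #..##|#  b19=1 t=2,i=11
  #..#.|.  b18=0 t=2,i=8
  #...#|.  b17=0 t=0,i=0
  #....|#  b16=1 t=1,i=12
  .####|#  b15=1 t=1,i=4
  .###.|#  b14=1 t=0,i=8
  .##.#|#  b13=1 t=0,i=3
  .##..|.  b12=0 t=3,i=4
  .#.##|#  b11=1 t=0,i=6
  .#.#.|#  b10=1 t=3,i=8
  .#..#|.  b9=0 t=2,i=10
  .#...|.  b8=0 t=0,i=12
  ..###|#  b7=1 t=1,i=3
  ..##.|.  b6=0 t=0,i=2
  ..#.#|.  b5=0 t=3,i=7
  ..#..|#  b4=1 t=2,i=9
  ...##|.  b3=0 t=0,i=1
  ...#.|#  b2=1 t=5,i=0
  ....#|#  b1=1 t=1,i=1
  .....|#  b0=1 t=1,i=0
  bits 10000110111010011110110010010111 = 2263477399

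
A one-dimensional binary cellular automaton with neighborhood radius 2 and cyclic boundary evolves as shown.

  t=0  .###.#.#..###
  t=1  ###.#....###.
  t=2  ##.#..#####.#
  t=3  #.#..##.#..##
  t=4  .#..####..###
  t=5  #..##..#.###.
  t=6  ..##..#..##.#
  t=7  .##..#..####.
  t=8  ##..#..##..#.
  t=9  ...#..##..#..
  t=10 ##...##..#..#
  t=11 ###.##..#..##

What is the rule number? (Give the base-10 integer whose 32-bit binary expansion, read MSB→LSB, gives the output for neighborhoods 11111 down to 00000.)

  [31] ##### => #  t=2,i=8
  [30] ####. => .  t=2,i=9
  [29] ###.# => .  t=0,i=3
  [28] ###.. => #  t=4,i=7
  [27] ##.## => #  t=0,i=0
  [26] ##.#. => #  t=0,i=4
  [25] ##..# => .  t=4,i=8
  [24] ##... => #  t=10,i=2
  [23] #.### => #  t=0,i=1
  [22] #.##. => .  t=8,i=0
  [21] #.#.# => .  t=0,i=5
  [20] #.#.. => .  t=0,i=7
  [19] #..## => #  t=0,i=9
  [18] #..#. => #  t=5,i=6
  [17] #...# => .  t=10,i=3
  [16] #.... => #  t=1,i=6
  [15] .#### => .  t=2,i=7
  [14] .###. => #  t=0,i=2
  [13] .##.# => #  t=3,i=6
  [12] .##.. => .  t=5,i=4
  [11] .#.## => .  t=5,i=8
  [10] .#.#. => .  t=0,i=6
  [9] .#..# => .  t=0,i=8
  [8] .#... => .  t=1,i=5
  [7] ..### => #  t=0,i=10
  [6] ..##. => #  t=3,i=5
  [5] ..#.# => .  t=5,i=7
  [4] ..#.. => .  t=6,i=6
  [3] ...## => #  t=1,i=8
  [2] ...#. => .  t=9,i=2
  [1] ....# => #  t=1,i=7
  [0] ..... => #  t=9,i=0
  bits 10011101100011010110000011001011 = 2643288267

2643288267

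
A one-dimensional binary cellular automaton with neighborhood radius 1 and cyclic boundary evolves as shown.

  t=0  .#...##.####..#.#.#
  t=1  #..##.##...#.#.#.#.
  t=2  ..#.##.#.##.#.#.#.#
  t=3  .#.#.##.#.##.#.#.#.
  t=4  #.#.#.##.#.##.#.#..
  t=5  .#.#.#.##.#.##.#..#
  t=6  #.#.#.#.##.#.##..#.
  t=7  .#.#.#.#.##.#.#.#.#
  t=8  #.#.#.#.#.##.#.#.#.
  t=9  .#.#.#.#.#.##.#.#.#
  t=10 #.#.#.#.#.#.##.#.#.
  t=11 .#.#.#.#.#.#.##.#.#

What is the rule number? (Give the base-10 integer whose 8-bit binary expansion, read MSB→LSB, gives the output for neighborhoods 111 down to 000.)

  ### -> .   bit 7 = 0  t=0,i=9
  ##. -> #   bit 6 = 1  t=0,i=6
  #.# -> #   bit 5 = 1  t=0,i=0
  #.. -> .   bit 4 = 0  t=0,i=2
  .## -> .   bit 3 = 0  t=0,i=5
  .#. -> .   bit 2 = 0  t=0,i=1
  ..# -> #   bit 1 = 1  t=0,i=4
  ... -> #   bit 0 = 1  t=0,i=3
  bits 01100011 = 99

99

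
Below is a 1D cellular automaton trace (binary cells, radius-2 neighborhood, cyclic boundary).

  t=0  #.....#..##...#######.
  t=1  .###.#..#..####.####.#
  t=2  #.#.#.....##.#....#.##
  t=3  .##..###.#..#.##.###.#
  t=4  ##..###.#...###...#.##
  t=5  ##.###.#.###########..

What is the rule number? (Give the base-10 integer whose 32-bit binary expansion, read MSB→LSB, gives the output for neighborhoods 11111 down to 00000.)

3580578221

  ##### -> #   bit 31 = 1  t=0,i=16
  ####. -> #   bit 30 = 1  t=0,i=19
  ###.# -> .   bit 29 = 0  t=0,i=20
  ###.. -> #   bit 28 = 1  t=4,i=1
  ##.## -> .   bit 27 = 0  t=1,i=15
  ##.#. -> #   bit 26 = 1  t=0,i=21
  ##..# -> .   bit 25 = 0  t=3,i=3
  ##... -> #   bit 24 = 1  t=0,i=11
  #.### -> .   bit 23 = 0  t=1,i=1
  #.##. -> #   bit 22 = 1  t=3,i=1
  #.#.# -> #   bit 21 = 1  t=1,i=21
  #.#.. -> .   bit 20 = 0  t=0,i=0
  #..## -> #   bit 19 = 1  t=0,i=8
  #..#. -> .   bit 18 = 0  t=1,i=7
  #...# -> #   bit 17 = 1  t=0,i=12
  #.... -> #   bit 16 = 1  t=0,i=2
  .#### -> .   bit 15 = 0  t=0,i=15
  .###. -> #   bit 14 = 1  t=1,i=2
  .##.# -> .   bit 13 = 0  t=2,i=11
  .##.. -> .   bit 12 = 0  t=0,i=10
  .#.## -> #   bit 11 = 1  t=1,i=0
  .#.#. -> .   bit 10 = 0  t=2,i=3
  .#..# -> .   bit 9 = 0  t=0,i=7
  .#... -> #   bit 8 = 1  t=0,i=1
  ..### -> #   bit 7 = 1  t=0,i=14
  ..##. -> .   bit 6 = 0  t=0,i=9
  ..#.# -> #   bit 5 = 1  t=2,i=18
  ..#.. -> .   bit 4 = 0  t=0,i=6
  ...## -> #   bit 3 = 1  t=0,i=13
  ...#. -> #   bit 2 = 1  t=0,i=5
  ....# -> .   bit 1 = 0  t=0,i=4
  ..... -> #   bit 0 = 1  t=0,i=3
  bits 11010101011010110100100110101101 = 3580578221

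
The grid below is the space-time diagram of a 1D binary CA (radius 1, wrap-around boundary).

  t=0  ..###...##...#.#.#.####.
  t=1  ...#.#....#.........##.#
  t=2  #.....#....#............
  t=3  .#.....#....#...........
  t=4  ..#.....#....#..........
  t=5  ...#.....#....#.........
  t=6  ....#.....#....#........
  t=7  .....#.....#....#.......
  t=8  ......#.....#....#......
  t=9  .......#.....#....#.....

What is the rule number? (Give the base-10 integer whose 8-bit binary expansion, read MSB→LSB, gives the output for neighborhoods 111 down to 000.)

  ### -> #   bit 7 = 1  t=0,i=3
  ##. -> .   bit 6 = 0  t=0,i=4
  #.# -> .   bit 5 = 0  t=0,i=14
  #.. -> #   bit 4 = 1  t=0,i=5
  .## -> .   bit 3 = 0  t=0,i=2
  .#. -> .   bit 2 = 0  t=0,i=13
  ..# -> .   bit 1 = 0  t=0,i=1
  ... -> .   bit 0 = 0  t=0,i=0
  bits 10010000 = 144

144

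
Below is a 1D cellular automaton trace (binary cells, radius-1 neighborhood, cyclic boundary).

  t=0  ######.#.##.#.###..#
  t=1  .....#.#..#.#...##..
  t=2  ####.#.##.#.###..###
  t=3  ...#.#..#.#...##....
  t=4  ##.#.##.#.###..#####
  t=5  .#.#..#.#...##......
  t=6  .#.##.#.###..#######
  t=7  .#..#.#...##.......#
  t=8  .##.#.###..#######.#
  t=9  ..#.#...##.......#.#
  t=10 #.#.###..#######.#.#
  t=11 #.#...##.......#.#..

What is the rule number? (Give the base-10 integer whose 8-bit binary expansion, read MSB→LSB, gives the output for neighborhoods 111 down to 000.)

85

  ###|.  b7=0 t=0,i=0
  ##.|#  b6=1 t=0,i=5
  #.#|.  b5=0 t=0,i=6
  #..|#  b4=1 t=0,i=17
  .##|.  b3=0 t=0,i=9
  .#.|#  b2=1 t=0,i=7
  ..#|.  b1=0 t=0,i=18
  ...|#  b0=1 t=1,i=0
  bits 01010101 = 85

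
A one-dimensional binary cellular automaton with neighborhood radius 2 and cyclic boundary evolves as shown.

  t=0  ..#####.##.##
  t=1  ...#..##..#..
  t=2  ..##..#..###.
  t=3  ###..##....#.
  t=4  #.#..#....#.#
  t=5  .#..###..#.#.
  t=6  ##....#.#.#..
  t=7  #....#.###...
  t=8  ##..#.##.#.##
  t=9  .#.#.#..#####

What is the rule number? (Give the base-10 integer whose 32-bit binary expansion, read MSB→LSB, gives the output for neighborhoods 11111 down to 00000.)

  nb #####: next=.  (t=0,i=4, bit31=0)
  nb ####.: next=.  (t=0,i=5, bit30=0)
  nb ###.#: next=#  (t=0,i=6, bit29=1)
  nb ###..: next=#  (t=2,i=11, bit28=1)
  nb ##.##: next=#  (t=0,i=7, bit27=1)
  nb ##.#.: next=#  (t=4,i=1, bit26=1)
  nb ##..#: next=.  (t=0,i=0, bit25=0)
  nb ##...: next=.  (t=2,i=12, bit24=0)
  nb #.###: next=#  (t=3,i=0, bit23=1)
  nb #.##.: next=.  (t=0,i=8, bit22=0)
  nb #.#.#: next=#  (t=6,i=8, bit21=1)
  nb #.#..: next=.  (t=4,i=2, bit20=0)
  nb #..##: next=.  (t=0,i=1, bit19=0)
  nb #..#.: next=#  (t=1,i=9, bit18=1)
  nb #...#: next=#  (t=2,i=0, bit17=1)
  nb #....: next=.  (t=1,i=12, bit16=0)
  nb .####: next=#  (t=0,i=3, bit15=1)
  nb .###.: next=.  (t=2,i=10, bit14=0)
  nb .##.#: next=.  (t=0,i=9, bit13=0)
  nb .##..: next=.  (t=0,i=12, bit12=0)
  nb .#.##: next=#  (t=3,i=12, bit11=1)
  nb .#.#.: next=#  (t=5,i=10, bit10=1)
  nb .#..#: next=.  (t=1,i=4, bit9=0)
  nb .#...: next=#  (t=1,i=11, bit8=1)
  nb ..###: next=.  (t=0,i=2, bit7=0)
  nb ..##.: next=#  (t=1,i=6, bit6=1)
  nb ..#.#: next=.  (t=3,i=11, bit5=0)
  nb ..#..: next=#  (t=1,i=3, bit4=1)
  nb ...##: next=#  (t=2,i=1, bit3=1)
  nb ...#.: next=#  (t=1,i=2, bit2=1)
  nb ....#: next=.  (t=1,i=1, bit1=0)
  nb .....: next=.  (t=1,i=0, bit0=0)
  bits 00111100101001101000110101011100 = 1017548124

1017548124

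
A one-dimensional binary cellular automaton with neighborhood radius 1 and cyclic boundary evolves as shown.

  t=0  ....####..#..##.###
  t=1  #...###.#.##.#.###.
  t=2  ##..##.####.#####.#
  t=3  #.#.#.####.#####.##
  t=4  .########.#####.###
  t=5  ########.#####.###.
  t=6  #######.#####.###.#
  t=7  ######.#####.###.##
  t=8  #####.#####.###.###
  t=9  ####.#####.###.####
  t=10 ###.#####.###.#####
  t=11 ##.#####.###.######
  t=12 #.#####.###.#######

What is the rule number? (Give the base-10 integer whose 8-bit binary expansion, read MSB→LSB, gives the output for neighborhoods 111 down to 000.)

  nb ###: next=#  (t=0,i=5, bit7=1)
  nb ##.: next=.  (t=0,i=7, bit6=0)
  nb #.#: next=#  (t=0,i=15, bit5=1)
  nb #..: next=#  (t=0,i=0, bit4=1)
  nb .##: next=#  (t=0,i=4, bit3=1)
  nb .#.: next=#  (t=0,i=10, bit2=1)
  nb ..#: next=.  (t=0,i=3, bit1=0)
  nb ...: next=.  (t=0,i=1, bit0=0)
  bits 10111100 = 188

188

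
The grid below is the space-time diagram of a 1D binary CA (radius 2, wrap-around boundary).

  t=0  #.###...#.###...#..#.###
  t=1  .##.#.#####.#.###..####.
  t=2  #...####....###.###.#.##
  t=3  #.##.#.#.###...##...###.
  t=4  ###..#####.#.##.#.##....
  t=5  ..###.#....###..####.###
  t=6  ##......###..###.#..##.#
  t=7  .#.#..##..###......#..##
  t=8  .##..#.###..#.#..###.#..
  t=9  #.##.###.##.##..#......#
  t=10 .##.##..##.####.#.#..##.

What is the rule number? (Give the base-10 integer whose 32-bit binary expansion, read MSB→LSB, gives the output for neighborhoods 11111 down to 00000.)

451648574

  ##### -> .   bit 31 = 0  t=1,i=8
  ####. -> .   bit 30 = 0  t=0,i=23
  ###.# -> .   bit 29 = 0  t=0,i=0
  ###.. -> #   bit 28 = 1  t=0,i=4
  ##.## -> #   bit 27 = 1  t=0,i=1
  ##.#. -> .   bit 26 = 0  t=1,i=3
  ##..# -> #   bit 25 = 1  t=1,i=17
  ##... -> .   bit 24 = 0  t=0,i=5
  #.### -> #   bit 23 = 1  t=0,i=2
  #.##. -> #   bit 22 = 1  t=3,i=2
  #.#.# -> #   bit 21 = 1  t=1,i=4
  #.#.. -> .   bit 20 = 0  t=5,i=6
  #..## -> #   bit 19 = 1  t=1,i=0
  #..#. -> .   bit 18 = 0  t=0,i=18
  #...# -> #   bit 17 = 1  t=0,i=6
  #.... -> #   bit 16 = 1  t=2,i=9
  .#### -> #   bit 15 = 1  t=0,i=22
  .###. -> .   bit 14 = 0  t=0,i=3
  .##.# -> .   bit 13 = 0  t=1,i=2
  .##.. -> #   bit 12 = 1  t=3,i=16
  .#.## -> #   bit 11 = 1  t=0,i=9
  .#.#. -> #   bit 10 = 1  t=3,i=6
  .#..# -> .   bit 9 = 0  t=0,i=17
  .#... -> .   bit 8 = 0  t=5,i=7
  ..### -> .   bit 7 = 0  t=1,i=19
  ..##. -> .   bit 6 = 0  t=1,i=1
  ..#.# -> #   bit 5 = 1  t=0,i=8
  ..#.. -> #   bit 4 = 1  t=0,i=16
  ...## -> #   bit 3 = 1  t=2,i=3
  ...#. -> #   bit 2 = 1  t=0,i=7
  ....# -> #   bit 1 = 1  t=2,i=10
  ..... -> .   bit 0 = 0  t=6,i=4
  bits 00011010111010111001110000111110 = 451648574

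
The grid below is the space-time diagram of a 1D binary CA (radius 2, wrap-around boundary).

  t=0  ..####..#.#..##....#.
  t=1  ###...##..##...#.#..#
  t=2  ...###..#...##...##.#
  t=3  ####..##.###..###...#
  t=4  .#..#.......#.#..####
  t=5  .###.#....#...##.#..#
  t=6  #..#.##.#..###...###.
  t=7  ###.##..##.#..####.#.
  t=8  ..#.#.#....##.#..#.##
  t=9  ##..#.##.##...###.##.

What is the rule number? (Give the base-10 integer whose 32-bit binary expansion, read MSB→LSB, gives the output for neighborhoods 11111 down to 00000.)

2742422410

  ##### -> #   bit 31 = 1  t=3,i=1
  ####. -> .   bit 30 = 0  t=0,i=4
  ###.# -> #   bit 29 = 1  t=4,i=20
  ###.. -> .   bit 28 = 0  t=0,i=5
  ##.## -> .   bit 27 = 0  t=3,i=8
  ##.#. -> .   bit 26 = 0  t=2,i=19
  ##..# -> #   bit 25 = 1  t=0,i=6
  ##... -> #   bit 24 = 1  t=0,i=15
  #.### -> .   bit 23 = 0  t=3,i=9
  #.##. -> #   bit 22 = 1  t=6,i=5
  #.#.# -> #   bit 21 = 1  t=7,i=19
  #.#.. -> #   bit 20 = 1  t=0,i=10
  #..## -> .   bit 19 = 0  t=0,i=12
  #..#. -> #   bit 18 = 1  t=0,i=7
  #...# -> #   bit 17 = 1  t=0,i=0
  #.... -> .   bit 16 = 0  t=0,i=16
  .#### -> .   bit 15 = 0  t=0,i=3
  .###. -> .   bit 14 = 0  t=2,i=4
  .##.# -> .   bit 13 = 0  t=2,i=18
  .##.. -> .   bit 12 = 0  t=0,i=14
  .#.## -> #   bit 11 = 1  t=5,i=0
  .#.#. -> .   bit 10 = 0  t=0,i=9
  .#..# -> #   bit 9 = 1  t=0,i=11
  .#... -> #   bit 8 = 1  t=0,i=20
  ..### -> #   bit 7 = 1  t=0,i=2
  ..##. -> .   bit 6 = 0  t=0,i=13
  ..#.# -> .   bit 5 = 0  t=0,i=8
  ..#.. -> .   bit 4 = 0  t=0,i=19
  ...## -> #   bit 3 = 1  t=0,i=1
  ...#. -> .   bit 2 = 0  t=0,i=18
  ....# -> #   bit 1 = 1  t=0,i=17
  ..... -> .   bit 0 = 0  t=4,i=7
  bits 10100011011101100000101110001010 = 2742422410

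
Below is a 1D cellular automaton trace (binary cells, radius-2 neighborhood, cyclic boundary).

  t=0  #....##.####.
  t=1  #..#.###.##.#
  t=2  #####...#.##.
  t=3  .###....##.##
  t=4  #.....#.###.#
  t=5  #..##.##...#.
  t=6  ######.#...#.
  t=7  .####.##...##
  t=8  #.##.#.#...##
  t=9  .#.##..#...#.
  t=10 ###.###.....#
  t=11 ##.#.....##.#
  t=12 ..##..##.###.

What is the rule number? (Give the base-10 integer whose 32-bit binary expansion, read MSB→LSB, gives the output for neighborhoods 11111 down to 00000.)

  [31] ##### => #  t=2,i=2
  [30] ####. => #  t=0,i=10
  [29] ###.# => .  t=0,i=11
  [28] ###.. => .  t=2,i=4
  [27] ##.## => #  t=0,i=7
  [26] ##.#. => #  t=0,i=12
  [25] ##..# => #  t=1,i=1
  [24] ##... => .  t=2,i=5
  [23] #.### => .  t=0,i=8
  [22] #.##. => .  t=1,i=9
  [21] #.#.# => .  t=8,i=5
  [20] #.#.. => #  t=0,i=0
  [19] #..## => #  t=5,i=2
  [18] #..#. => #  t=1,i=2
  [17] #...# => .  t=2,i=6
  [16] #.... => .  t=0,i=2
  [15] .#### => #  t=0,i=9
  [14] .###. => .  t=1,i=6
  [13] .##.# => #  t=0,i=6
  [12] .##.. => #  t=1,i=0
  [11] .#.## => #  t=1,i=4
  [10] .#.#. => .  t=5,i=12
  [9] .#..# => #  t=5,i=1
  [8] .#... => .  t=0,i=1
  [7] ..### => #  t=8,i=11
  [6] ..##. => #  t=0,i=5
  [5] ..#.# => #  t=1,i=3
  [4] ..#.. => .  t=9,i=7
  [3] ...## => .  t=0,i=4
  [2] ...#. => .  t=2,i=7
  [1] ....# => #  t=0,i=3
  [0] ..... => #  t=4,i=3
  bits 11001110000111001011101011100011 = 3457989347

3457989347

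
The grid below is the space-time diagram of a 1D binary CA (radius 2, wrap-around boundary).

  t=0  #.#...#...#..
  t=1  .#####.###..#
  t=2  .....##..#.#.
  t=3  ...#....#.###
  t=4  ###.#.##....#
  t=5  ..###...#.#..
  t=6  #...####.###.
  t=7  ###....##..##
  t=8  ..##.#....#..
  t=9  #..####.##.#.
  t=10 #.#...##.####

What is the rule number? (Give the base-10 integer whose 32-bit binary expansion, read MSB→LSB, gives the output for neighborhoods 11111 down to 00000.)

1027482886

  ##### -> .   bit 31 = 0  t=1,i=3
  ####. -> .   bit 30 = 0  t=1,i=4
  ###.# -> #   bit 29 = 1  t=1,i=5
  ###.. -> #   bit 28 = 1  t=1,i=9
  ##.## -> #   bit 27 = 1  t=1,i=6
  ##.#. -> #   bit 26 = 1  t=4,i=3
  ##..# -> .   bit 25 = 0  t=1,i=10
  ##... -> #   bit 24 = 1  t=3,i=0
  #.### -> .   bit 23 = 0  t=1,i=1
  #.##. -> .   bit 22 = 0  t=4,i=6
  #.#.# -> #   bit 21 = 1  t=4,i=4
  #.#.. -> #   bit 20 = 1  t=0,i=2
  #..## -> #   bit 19 = 1  t=7,i=10
  #..#. -> #   bit 18 = 1  t=0,i=12
  #...# -> #   bit 17 = 1  t=0,i=4
  #.... -> .   bit 16 = 0  t=2,i=0
  .#### -> .   bit 15 = 0  t=1,i=2
  .###. -> .   bit 14 = 0  t=1,i=8
  .##.# -> #   bit 13 = 1  t=8,i=3
  .##.. -> .   bit 12 = 0  t=2,i=6
  .#.## -> .   bit 11 = 0  t=1,i=0
  .#.#. -> #   bit 10 = 1  t=0,i=1
  .#..# -> .   bit 9 = 0  t=0,i=11
  .#... -> #   bit 8 = 1  t=0,i=3
  ..### -> .   bit 7 = 0  t=4,i=12
  ..##. -> .   bit 6 = 0  t=2,i=5
  ..#.# -> .   bit 5 = 0  t=0,i=0
  ..#.. -> .   bit 4 = 0  t=0,i=6
  ...## -> .   bit 3 = 0  t=2,i=4
  ...#. -> #   bit 2 = 1  t=0,i=5
  ....# -> #   bit 1 = 1  t=2,i=3
  ..... -> .   bit 0 = 0  t=2,i=1
  bits 00111101001111100010010100000110 = 1027482886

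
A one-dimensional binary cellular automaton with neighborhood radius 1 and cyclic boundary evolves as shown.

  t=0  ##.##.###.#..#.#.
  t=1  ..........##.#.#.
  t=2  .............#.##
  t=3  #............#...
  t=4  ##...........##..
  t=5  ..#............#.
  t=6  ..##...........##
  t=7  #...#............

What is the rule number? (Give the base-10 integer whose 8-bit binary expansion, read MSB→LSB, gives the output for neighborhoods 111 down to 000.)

20

  ### -> .   bit 7 = 0  t=0,i=7
  ##. -> .   bit 6 = 0  t=0,i=1
  #.# -> .   bit 5 = 0  t=0,i=2
  #.. -> #   bit 4 = 1  t=0,i=11
  .## -> .   bit 3 = 0  t=0,i=0
  .#. -> #   bit 2 = 1  t=0,i=10
  ..# -> .   bit 1 = 0  t=0,i=12
  ... -> .   bit 0 = 0  t=1,i=0
  bits 00010100 = 20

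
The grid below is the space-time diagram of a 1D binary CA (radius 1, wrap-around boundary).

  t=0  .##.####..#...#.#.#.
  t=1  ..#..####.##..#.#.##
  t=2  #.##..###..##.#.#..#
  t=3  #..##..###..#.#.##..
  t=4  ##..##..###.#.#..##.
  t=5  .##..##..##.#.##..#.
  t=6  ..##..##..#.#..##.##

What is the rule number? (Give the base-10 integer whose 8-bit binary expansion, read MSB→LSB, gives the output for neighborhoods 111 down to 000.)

  ###|#  b7=1 t=0,i=5
  ##.|#  b6=1 t=0,i=2
  #.#|.  b5=0 t=0,i=3
  #..|#  b4=1 t=0,i=8
  .##|.  b3=0 t=0,i=1
  .#.|#  b2=1 t=0,i=10
  ..#|.  b1=0 t=0,i=0
  ...|.  b0=0 t=0,i=12
  bits 11010100 = 212

212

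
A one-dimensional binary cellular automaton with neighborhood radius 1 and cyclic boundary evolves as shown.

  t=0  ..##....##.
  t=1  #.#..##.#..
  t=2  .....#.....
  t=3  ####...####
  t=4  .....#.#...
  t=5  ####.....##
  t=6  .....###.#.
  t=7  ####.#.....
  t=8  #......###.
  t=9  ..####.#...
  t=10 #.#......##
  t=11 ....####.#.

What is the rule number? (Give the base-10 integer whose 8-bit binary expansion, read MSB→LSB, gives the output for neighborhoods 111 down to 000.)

9

  ###|.  b7=0 t=3,i=0
  ##.|.  b6=0 t=0,i=3
  #.#|.  b5=0 t=1,i=1
  #..|.  b4=0 t=0,i=4
  .##|#  b3=1 t=0,i=2
  .#.|.  b2=0 t=1,i=0
  ..#|.  b1=0 t=0,i=1
  ...|#  b0=1 t=0,i=0
  bits 00001001 = 9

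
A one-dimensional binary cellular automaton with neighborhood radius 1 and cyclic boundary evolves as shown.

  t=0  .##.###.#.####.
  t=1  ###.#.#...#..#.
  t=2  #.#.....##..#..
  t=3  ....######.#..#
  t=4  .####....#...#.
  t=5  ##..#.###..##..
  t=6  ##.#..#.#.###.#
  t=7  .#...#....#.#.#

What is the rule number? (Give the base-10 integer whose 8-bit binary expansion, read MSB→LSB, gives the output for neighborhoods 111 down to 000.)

  ### -> .   bit 7 = 0  t=0,i=5
  ##. -> #   bit 6 = 1  t=0,i=2
  #.# -> .   bit 5 = 0  t=0,i=3
  #.. -> .   bit 4 = 0  t=0,i=14
  .## -> #   bit 3 = 1  t=0,i=1
  .#. -> .   bit 2 = 0  t=0,i=8
  ..# -> #   bit 1 = 1  t=0,i=0
  ... -> #   bit 0 = 1  t=1,i=8
  bits 01001011 = 75

75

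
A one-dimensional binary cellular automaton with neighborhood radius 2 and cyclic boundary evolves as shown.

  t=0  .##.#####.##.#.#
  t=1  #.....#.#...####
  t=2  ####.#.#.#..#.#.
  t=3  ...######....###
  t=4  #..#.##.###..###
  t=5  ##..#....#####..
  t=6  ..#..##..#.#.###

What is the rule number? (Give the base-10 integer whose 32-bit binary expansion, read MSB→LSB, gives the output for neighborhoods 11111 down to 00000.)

3072937349

  #####|#  b31=1 t=0,i=6
  ####.|.  b30=0 t=0,i=7
  ###.#|#  b29=1 t=0,i=8
  ###..|#  b28=1 t=1,i=0
  ##.##|.  b27=0 t=0,i=3
  ##.#.|#  b26=1 t=0,i=12
  ##..#|#  b25=1 t=4,i=1
  ##...|#  b24=1 t=1,i=1
  #.###|.  b23=0 t=0,i=4
  #.##.|.  b22=0 t=0,i=1
  #.#.#|#  b21=1 t=0,i=13
  #.#..|.  b20=0 t=1,i=8
  #..##|#  b19=1 t=4,i=12
  #..#.|.  b18=0 t=2,i=11
  #...#|.  b17=0 t=1,i=10
  #....|#  b16=1 t=1,i=2
  .####|.  b15=0 t=0,i=5
  .###.|#  b14=1 t=3,i=14
  .##.#|.  b13=0 t=0,i=2
  .##..|.  b12=0 t=5,i=1
  .#.##|#  b11=1 t=0,i=0
  .#.#.|#  b10=1 t=0,i=14
  .#..#|.  b9=0 t=2,i=10
  .#...|#  b8=1 t=1,i=9
  ..###|#  b7=1 t=1,i=12
  ..##.|.  b6=0 t=5,i=0
  ..#.#|.  b5=0 t=1,i=6
  ..#..|.  b4=0 t=5,i=4
  ...##|.  b3=0 t=1,i=11
  ...#.|#  b2=1 t=1,i=5
  ....#|.  b1=0 t=1,i=4
  .....|#  b0=1 t=1,i=3
  bits 10110111001010010100110110000101 = 3072937349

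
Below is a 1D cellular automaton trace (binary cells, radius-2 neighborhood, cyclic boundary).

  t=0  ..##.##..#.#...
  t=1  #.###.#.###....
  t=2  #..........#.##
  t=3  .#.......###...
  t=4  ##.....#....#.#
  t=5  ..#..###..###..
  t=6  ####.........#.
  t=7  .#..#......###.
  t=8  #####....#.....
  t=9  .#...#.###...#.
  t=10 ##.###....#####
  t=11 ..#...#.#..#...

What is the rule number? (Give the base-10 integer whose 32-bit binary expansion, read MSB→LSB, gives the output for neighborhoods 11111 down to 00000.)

151434870

  ##### -> .   bit 31 = 0  t=8,i=2
  ####. -> .   bit 30 = 0  t=6,i=2
  ###.# -> .   bit 29 = 0  t=1,i=4
  ###.. -> .   bit 28 = 0  t=1,i=10
  ##.## -> #   bit 27 = 1  t=0,i=4
  ##.#. -> .   bit 26 = 0  t=1,i=5
  ##..# -> .   bit 25 = 0  t=0,i=7
  ##... -> #   bit 24 = 1  t=1,i=11
  #.### -> .   bit 23 = 0  t=1,i=2
  #.##. -> .   bit 22 = 0  t=0,i=5
  #.#.# -> .   bit 21 = 0  t=1,i=6
  #.#.. -> .   bit 20 = 0  t=0,i=11
  #..## -> .   bit 19 = 0  t=5,i=4
  #..#. -> #   bit 18 = 1  t=0,i=8
  #...# -> #   bit 17 = 1  t=9,i=3
  #.... -> .   bit 16 = 0  t=0,i=13
  .#### -> #   bit 15 = 1  t=6,i=1
  .###. -> .   bit 14 = 0  t=1,i=3
  .##.# -> #   bit 13 = 1  t=0,i=3
  .##.. -> #   bit 12 = 1  t=0,i=6
  .#.## -> .   bit 11 = 0  t=1,i=1
  .#.#. -> #   bit 10 = 1  t=0,i=10
  .#..# -> #   bit 9 = 1  t=5,i=3
  .#... -> .   bit 8 = 0  t=0,i=12
  ..### -> .   bit 7 = 0  t=3,i=9
  ..##. -> #   bit 6 = 1  t=0,i=2
  ..#.# -> #   bit 5 = 1  t=0,i=9
  ..#.. -> #   bit 4 = 1  t=3,i=1
  ...## -> .   bit 3 = 0  t=0,i=1
  ...#. -> #   bit 2 = 1  t=1,i=14
  ....# -> #   bit 1 = 1  t=0,i=0
  ..... -> .   bit 0 = 0  t=0,i=14
  bits 00001001000001101011011001110110 = 151434870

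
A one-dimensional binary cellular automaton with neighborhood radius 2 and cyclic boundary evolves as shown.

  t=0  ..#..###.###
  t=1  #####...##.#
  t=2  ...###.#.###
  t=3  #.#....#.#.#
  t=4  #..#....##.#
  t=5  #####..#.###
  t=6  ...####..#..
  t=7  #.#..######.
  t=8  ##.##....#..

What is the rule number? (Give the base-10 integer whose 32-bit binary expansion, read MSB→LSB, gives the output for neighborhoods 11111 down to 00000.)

  #####|.  b31=0 t=1,i=1
  ####.|#  b30=1 t=1,i=3
  ###.#|.  b29=0 t=0,i=7
  ###..|#  b28=1 t=0,i=11
  ##.##|#  b27=1 t=0,i=8
  ##.#.|.  b26=0 t=2,i=6
  ##..#|#  b25=1 t=0,i=0
  ##...|#  b24=1 t=1,i=5
  #.###|#  b23=1 t=0,i=9
  #.##.|#  b22=1 t=3,i=11
  #.#.#|#  b21=1 t=2,i=7
  #.#..|.  b20=0 t=3,i=2
  #..##|#  b19=1 t=0,i=4
  #..#.|#  b18=1 t=0,i=1
  #...#|.  b17=0 t=1,i=6
  #....|.  b16=0 t=3,i=4
  .####|.  b15=0 t=1,i=0
  .###.|.  b14=0 t=0,i=6
  .##.#|#  b13=1 t=1,i=9
  .##..|#  b12=1 t=4,i=0
  .#.##|.  b11=0 t=2,i=8
  .#.#.|#  b10=1 t=3,i=8
  .#..#|#  b9=1 t=0,i=3
  .#...|#  b8=1 t=3,i=3
  ..###|.  b7=0 t=0,i=5
  ..##.|.  b6=0 t=1,i=8
  ..#.#|.  b5=0 t=3,i=7
  ..#..|#  b4=1 t=0,i=2
  ...##|#  b3=1 t=1,i=7
  ...#.|.  b2=0 t=3,i=6
  ....#|.  b1=0 t=3,i=5
  .....|#  b0=1 t=6,i=0
  bits 01011011111011000011011100011001 = 1542207257

1542207257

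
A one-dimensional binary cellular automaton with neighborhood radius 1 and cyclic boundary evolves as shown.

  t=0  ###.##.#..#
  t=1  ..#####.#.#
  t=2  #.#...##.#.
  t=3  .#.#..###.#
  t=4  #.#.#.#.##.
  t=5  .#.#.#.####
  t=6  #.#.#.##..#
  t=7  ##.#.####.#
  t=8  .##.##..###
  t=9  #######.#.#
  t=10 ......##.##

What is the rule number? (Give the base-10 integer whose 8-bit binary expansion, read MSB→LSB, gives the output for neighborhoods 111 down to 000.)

  ###|.  b7=0 t=0,i=0
  ##.|#  b6=1 t=0,i=2
  #.#|#  b5=1 t=0,i=3
  #..|#  b4=1 t=0,i=8
  .##|#  b3=1 t=0,i=4
  .#.|.  b2=0 t=0,i=7
  ..#|.  b1=0 t=0,i=9
  ...|.  b0=0 t=2,i=4
  bits 01111000 = 120

120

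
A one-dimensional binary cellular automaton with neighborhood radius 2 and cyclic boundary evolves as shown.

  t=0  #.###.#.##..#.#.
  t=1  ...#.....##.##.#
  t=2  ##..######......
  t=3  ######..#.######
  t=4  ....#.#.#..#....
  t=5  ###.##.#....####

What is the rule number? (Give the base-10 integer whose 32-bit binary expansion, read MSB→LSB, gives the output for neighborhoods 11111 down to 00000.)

1124849131

  ##### -> .   bit 31 = 0  t=2,i=6
  ####. -> #   bit 30 = 1  t=2,i=8
  ###.# -> .   bit 29 = 0  t=0,i=4
  ###.. -> .   bit 28 = 0  t=2,i=9
  ##.## -> .   bit 27 = 0  t=1,i=11
  ##.#. -> .   bit 26 = 0  t=0,i=5
  ##..# -> #   bit 25 = 1  t=0,i=10
  ##... -> #   bit 24 = 1  t=2,i=10
  #.### -> .   bit 23 = 0  t=0,i=2
  #.##. -> .   bit 22 = 0  t=0,i=8
  #.#.# -> .   bit 21 = 0  t=0,i=0
  #.#.. -> .   bit 20 = 0  t=1,i=15
  #..## -> #   bit 19 = 1  t=2,i=3
  #..#. -> .   bit 18 = 0  t=0,i=11
  #...# -> #   bit 17 = 1  t=1,i=1
  #.... -> #   bit 16 = 1  t=1,i=5
  .#### -> #   bit 15 = 1  t=2,i=5
  .###. -> #   bit 14 = 1  t=0,i=3
  .##.# -> .   bit 13 = 0  t=1,i=10
  .##.. -> #   bit 12 = 1  t=0,i=9
  .#.## -> .   bit 11 = 0  t=0,i=1
  .#.#. -> #   bit 10 = 1  t=0,i=13
  .#..# -> .   bit 9 = 0  t=4,i=9
  .#... -> #   bit 8 = 1  t=1,i=0
  ..### -> #   bit 7 = 1  t=2,i=4
  ..##. -> #   bit 6 = 1  t=1,i=9
  ..#.# -> #   bit 5 = 1  t=0,i=12
  ..#.. -> .   bit 4 = 0  t=1,i=3
  ...## -> #   bit 3 = 1  t=1,i=8
  ...#. -> .   bit 2 = 0  t=1,i=2
  ....# -> #   bit 1 = 1  t=1,i=7
  ..... -> #   bit 0 = 1  t=1,i=6
  bits 01000011000010111101010111101011 = 1124849131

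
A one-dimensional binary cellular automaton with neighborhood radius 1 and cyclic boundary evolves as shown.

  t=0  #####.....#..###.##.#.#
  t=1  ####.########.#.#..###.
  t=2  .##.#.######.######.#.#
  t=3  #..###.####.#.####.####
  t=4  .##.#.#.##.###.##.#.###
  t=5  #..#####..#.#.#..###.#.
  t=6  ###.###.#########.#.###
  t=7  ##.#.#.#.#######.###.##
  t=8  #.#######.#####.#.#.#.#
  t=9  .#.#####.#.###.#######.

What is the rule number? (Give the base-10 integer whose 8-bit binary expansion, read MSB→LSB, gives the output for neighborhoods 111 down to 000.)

  [7] ### => #  t=0,i=0
  [6] ##. => .  t=0,i=4
  [5] #.# => #  t=0,i=16
  [4] #.. => #  t=0,i=5
  [3] .## => .  t=0,i=13
  [2] .#. => #  t=0,i=10
  [1] ..# => #  t=0,i=9
  [0] ... => #  t=0,i=6
  bits 10110111 = 183

183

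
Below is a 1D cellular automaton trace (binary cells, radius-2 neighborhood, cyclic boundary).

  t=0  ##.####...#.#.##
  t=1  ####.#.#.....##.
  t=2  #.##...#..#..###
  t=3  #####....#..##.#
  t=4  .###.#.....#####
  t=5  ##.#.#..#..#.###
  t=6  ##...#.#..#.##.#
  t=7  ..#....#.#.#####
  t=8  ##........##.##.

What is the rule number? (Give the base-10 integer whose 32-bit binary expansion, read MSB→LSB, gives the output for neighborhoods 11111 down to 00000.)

  nb #####: next=#  (t=3,i=1, bit31=1)
  nb ####.: next=#  (t=0,i=0, bit30=1)
  nb ###.#: next=#  (t=0,i=1, bit29=1)
  nb ###..: next=.  (t=0,i=6, bit28=0)
  nb ##.##: next=#  (t=0,i=2, bit27=1)
  nb ##.#.: next=.  (t=1,i=4, bit26=0)
  nb ##..#: next=#  (t=7,i=0, bit25=1)
  nb ##...: next=#  (t=0,i=7, bit24=1)
  nb #.###: next=#  (t=0,i=3, bit23=1)
  nb #.##.: next=#  (t=2,i=2, bit22=1)
  nb #.#.#: next=.  (t=0,i=12, bit21=0)
  nb #.#..: next=#  (t=1,i=7, bit20=1)
  nb #..##: next=#  (t=2,i=12, bit19=1)
  nb #..#.: next=#  (t=2,i=9, bit18=1)
  nb #...#: next=.  (t=0,i=8, bit17=0)
  nb #....: next=.  (t=1,i=9, bit16=0)
  nb .####: next=.  (t=0,i=4, bit15=0)
  nb .###.: next=.  (t=4,i=2, bit14=0)
  nb .##.#: next=#  (t=1,i=14, bit13=1)
  nb .##..: next=#  (t=2,i=3, bit12=1)
  nb .#.##: next=#  (t=0,i=13, bit11=1)
  nb .#.#.: next=.  (t=0,i=11, bit10=0)
  nb .#..#: next=.  (t=2,i=8, bit9=0)
  nb .#...: next=.  (t=1,i=8, bit8=0)
  nb ..###: next=#  (t=2,i=13, bit7=1)
  nb ..##.: next=#  (t=1,i=13, bit6=1)
  nb ..#.#: next=.  (t=0,i=10, bit5=0)
  nb ..#..: next=.  (t=2,i=7, bit4=0)
  nb ...##: next=.  (t=1,i=12, bit3=0)
  nb ...#.: next=.  (t=0,i=9, bit2=0)
  nb ....#: next=.  (t=1,i=11, bit1=0)
  nb .....: next=#  (t=1,i=10, bit0=1)
  bits 11101011110111000011100011000001 = 3957078209

3957078209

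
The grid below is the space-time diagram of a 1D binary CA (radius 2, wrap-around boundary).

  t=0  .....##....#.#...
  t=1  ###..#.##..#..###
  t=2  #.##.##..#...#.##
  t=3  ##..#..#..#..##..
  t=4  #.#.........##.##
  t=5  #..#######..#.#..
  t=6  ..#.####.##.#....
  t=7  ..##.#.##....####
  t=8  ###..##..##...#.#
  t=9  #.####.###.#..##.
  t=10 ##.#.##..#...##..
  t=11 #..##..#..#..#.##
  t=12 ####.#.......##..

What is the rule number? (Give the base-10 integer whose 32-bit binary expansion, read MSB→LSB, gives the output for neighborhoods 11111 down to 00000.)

3140061537

  #####|#  b31=1 t=1,i=0
  ####.|.  b30=0 t=1,i=1
  ###.#|#  b29=1 t=2,i=0
  ###..|#  b28=1 t=1,i=2
  ##.##|#  b27=1 t=2,i=1
  ##.#.|.  b26=0 t=4,i=1
  ##..#|#  b25=1 t=1,i=3
  ##...|#  b24=1 t=0,i=7
  #.###|.  b23=0 t=2,i=15
  #.##.|.  b22=0 t=1,i=7
  #.#.#|#  b21=1 t=7,i=5
  #.#..|.  b20=0 t=0,i=13
  #..##|#  b19=1 t=1,i=13
  #..#.|.  b18=0 t=1,i=4
  #...#|.  b17=0 t=2,i=11
  #....|#  b16=1 t=0,i=8
  .####|#  b15=1 t=1,i=15
  .###.|.  b14=0 t=2,i=16
  .##.#|.  b13=0 t=2,i=3
  .##..|.  b12=0 t=0,i=6
  .#.##|#  b11=1 t=1,i=6
  .#.#.|.  b10=0 t=0,i=12
  .#..#|.  b9=0 t=1,i=12
  .#...|#  b8=1 t=0,i=14
  ..###|.  b7=0 t=1,i=14
  ..##.|#  b6=1 t=0,i=5
  ..#.#|#  b5=1 t=0,i=11
  ..#..|.  b4=0 t=1,i=11
  ...##|.  b3=0 t=0,i=4
  ...#.|.  b2=0 t=0,i=10
  ....#|.  b1=0 t=0,i=3
  .....|#  b0=1 t=0,i=0
  bits 10111011001010011000100101100001 = 3140061537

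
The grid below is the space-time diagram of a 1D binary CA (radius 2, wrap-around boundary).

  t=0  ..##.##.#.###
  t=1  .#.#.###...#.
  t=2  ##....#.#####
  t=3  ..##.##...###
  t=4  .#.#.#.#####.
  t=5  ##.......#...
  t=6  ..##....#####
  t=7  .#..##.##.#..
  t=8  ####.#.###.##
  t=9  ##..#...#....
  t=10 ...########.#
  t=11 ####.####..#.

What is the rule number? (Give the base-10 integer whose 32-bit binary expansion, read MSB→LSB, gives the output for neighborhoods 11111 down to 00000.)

  nb #####: next=#  (t=2,i=10, bit31=1)
  nb ####.: next=.  (t=2,i=0, bit30=0)
  nb ###.#: next=.  (t=8,i=3, bit29=0)
  nb ###..: next=.  (t=0,i=12, bit28=0)
  nb ##.##: next=.  (t=0,i=4, bit27=0)
  nb ##.#.: next=#  (t=0,i=7, bit26=1)
  nb ##..#: next=.  (t=0,i=0, bit25=0)
  nb ##...: next=#  (t=1,i=8, bit24=1)
  nb #.###: next=.  (t=0,i=10, bit23=0)
  nb #.##.: next=#  (t=0,i=5, bit22=1)
  nb #.#.#: next=.  (t=0,i=8, bit21=0)
  nb #.#..: next=.  (t=7,i=10, bit20=0)
  nb #..##: next=#  (t=0,i=1, bit19=1)
  nb #..#.: next=#  (t=1,i=0, bit18=1)
  nb #...#: next=#  (t=1,i=9, bit17=1)
  nb #....: next=#  (t=2,i=3, bit16=1)
  nb .####: next=.  (t=2,i=9, bit15=0)
  nb .###.: next=#  (t=0,i=11, bit14=1)
  nb .##.#: next=#  (t=0,i=3, bit13=1)
  nb .##..: next=.  (t=3,i=6, bit12=0)
  nb .#.##: next=.  (t=0,i=9, bit11=0)
  nb .#.#.: next=.  (t=1,i=2, bit10=0)
  nb .#..#: next=#  (t=1,i=12, bit9=1)
  nb .#...: next=#  (t=5,i=10, bit8=1)
  nb ..###: next=#  (t=3,i=10, bit7=1)
  nb ..##.: next=.  (t=0,i=2, bit6=0)
  nb ..#.#: next=#  (t=1,i=1, bit5=1)
  nb ..#..: next=#  (t=1,i=11, bit4=1)
  nb ...##: next=#  (t=3,i=9, bit3=1)
  nb ...#.: next=#  (t=1,i=10, bit2=1)
  nb ....#: next=.  (t=2,i=4, bit1=0)
  nb .....: next=.  (t=5,i=4, bit0=0)
  bits 10000101010011110110001110111100 = 2236572604

2236572604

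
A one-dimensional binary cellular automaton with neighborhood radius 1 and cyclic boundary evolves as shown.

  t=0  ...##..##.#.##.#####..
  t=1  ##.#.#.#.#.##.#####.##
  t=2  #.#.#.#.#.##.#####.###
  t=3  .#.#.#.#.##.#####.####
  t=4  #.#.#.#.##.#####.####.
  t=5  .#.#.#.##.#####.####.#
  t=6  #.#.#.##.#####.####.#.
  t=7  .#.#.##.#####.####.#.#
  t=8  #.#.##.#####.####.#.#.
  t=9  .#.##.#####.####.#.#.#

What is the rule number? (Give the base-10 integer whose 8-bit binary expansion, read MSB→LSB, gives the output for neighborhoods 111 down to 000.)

  nb ###: next=#  (t=0,i=16, bit7=1)
  nb ##.: next=.  (t=0,i=4, bit6=0)
  nb #.#: next=#  (t=0,i=9, bit5=1)
  nb #..: next=#  (t=0,i=5, bit4=1)
  nb .##: next=#  (t=0,i=3, bit3=1)
  nb .#.: next=.  (t=0,i=10, bit2=0)
  nb ..#: next=.  (t=0,i=2, bit1=0)
  nb ...: next=#  (t=0,i=0, bit0=1)
  bits 10111001 = 185

185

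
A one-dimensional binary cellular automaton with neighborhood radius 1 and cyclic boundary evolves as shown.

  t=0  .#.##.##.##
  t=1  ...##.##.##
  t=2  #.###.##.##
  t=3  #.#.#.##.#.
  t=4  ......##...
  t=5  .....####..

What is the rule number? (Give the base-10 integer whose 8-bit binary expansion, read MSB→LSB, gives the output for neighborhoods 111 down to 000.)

90

  ###|.  b7=0 t=2,i=3
  ##.|#  b6=1 t=0,i=4
  #.#|.  b5=0 t=0,i=0
  #..|#  b4=1 t=1,i=0
  .##|#  b3=1 t=0,i=3
  .#.|.  b2=0 t=0,i=1
  ..#|#  b1=1 t=1,i=2
  ...|.  b0=0 t=1,i=1
  bits 01011010 = 90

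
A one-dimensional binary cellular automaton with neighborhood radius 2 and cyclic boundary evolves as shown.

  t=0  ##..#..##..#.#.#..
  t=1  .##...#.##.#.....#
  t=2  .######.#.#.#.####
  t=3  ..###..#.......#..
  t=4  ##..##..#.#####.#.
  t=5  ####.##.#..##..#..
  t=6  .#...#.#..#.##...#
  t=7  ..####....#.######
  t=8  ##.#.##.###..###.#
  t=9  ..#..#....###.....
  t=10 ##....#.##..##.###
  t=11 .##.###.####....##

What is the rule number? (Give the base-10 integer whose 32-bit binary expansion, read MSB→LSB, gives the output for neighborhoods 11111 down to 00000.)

  [31] ##### => #  t=2,i=3
  [30] ####. => .  t=2,i=5
  [29] ###.# => .  t=2,i=6
  [28] ###.. => #  t=3,i=4
  [27] ##.## => .  t=2,i=0
  [26] ##.#. => #  t=1,i=10
  [25] ##..# => #  t=0,i=2
  [24] ##... => #  t=1,i=3
  [23] #.### => .  t=2,i=1
  [22] #.##. => #  t=1,i=1
  [21] #.#.# => .  t=0,i=13
  [20] #.#.. => .  t=0,i=15
  [19] #..## => #  t=0,i=6
  [18] #..#. => .  t=0,i=3
  [17] #...# => #  t=1,i=4
  [16] #.... => .  t=1,i=13
  [15] .#### => #  t=2,i=2
  [14] .###. => .  t=3,i=3
  [13] .##.# => .  t=1,i=9
  [12] .##.. => #  t=0,i=1
  [11] .#.## => .  t=1,i=0
  [10] .#.#. => .  t=0,i=12
  [9] .#..# => .  t=0,i=5
  [8] .#... => #  t=1,i=12
  [7] ..### => .  t=3,i=2
  [6] ..##. => .  t=0,i=0
  [5] ..#.# => #  t=0,i=11
  [4] ..#.. => .  t=0,i=4
  [3] ...## => #  t=3,i=1
  [2] ...#. => #  t=1,i=5
  [1] ....# => #  t=1,i=15
  [0] ..... => #  t=1,i=14
  bits 10010111010010101001000100101111 = 2538246447

2538246447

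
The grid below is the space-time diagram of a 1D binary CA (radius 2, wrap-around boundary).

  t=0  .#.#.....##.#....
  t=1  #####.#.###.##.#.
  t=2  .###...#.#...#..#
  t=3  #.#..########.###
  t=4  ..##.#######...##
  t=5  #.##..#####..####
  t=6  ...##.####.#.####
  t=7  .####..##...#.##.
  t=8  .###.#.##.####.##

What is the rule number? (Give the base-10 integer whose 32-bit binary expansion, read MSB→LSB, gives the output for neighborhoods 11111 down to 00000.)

  nb #####: next=#  (t=1,i=2, bit31=1)
  nb ####.: next=#  (t=1,i=3, bit30=1)
  nb ###.#: next=.  (t=1,i=4, bit29=0)
  nb ###..: next=.  (t=2,i=3, bit28=0)
  nb ##.##: next=.  (t=1,i=11, bit27=0)
  nb ##.#.: next=.  (t=0,i=11, bit26=0)
  nb ##..#: next=#  (t=4,i=0, bit25=1)
  nb ##...: next=.  (t=2,i=4, bit24=0)
  nb #.###: next=.  (t=1,i=0, bit23=0)
  nb #.##.: next=.  (t=1,i=12, bit22=0)
  nb #.#.#: next=.  (t=1,i=6, bit21=0)
  nb #.#..: next=#  (t=0,i=3, bit20=1)
  nb #..##: next=.  (t=3,i=4, bit19=0)
  nb #..#.: next=#  (t=2,i=15, bit18=1)
  nb #...#: next=#  (t=2,i=5, bit17=1)
  nb #....: next=.  (t=0,i=5, bit16=0)
  nb .####: next=#  (t=1,i=1, bit15=1)
  nb .###.: next=#  (t=1,i=9, bit14=1)
  nb .##.#: next=#  (t=0,i=10, bit13=1)
  nb .##..: next=#  (t=4,i=16, bit12=1)
  nb .#.##: next=#  (t=1,i=7, bit11=1)
  nb .#.#.: next=#  (t=0,i=2, bit10=1)
  nb .#..#: next=#  (t=2,i=14, bit9=1)
  nb .#...: next=#  (t=0,i=4, bit8=1)
  nb ..###: next=#  (t=3,i=5, bit7=1)
  nb ..##.: next=#  (t=0,i=9, bit6=1)
  nb ..#.#: next=#  (t=0,i=1, bit5=1)
  nb ..#..: next=.  (t=2,i=13, bit4=0)
  nb ...##: next=#  (t=0,i=8, bit3=1)
  nb ...#.: next=#  (t=0,i=0, bit2=1)
  nb ....#: next=.  (t=0,i=7, bit1=0)
  nb .....: next=#  (t=0,i=6, bit0=1)
  bits 11000010000101101111111111101101 = 3256287213

3256287213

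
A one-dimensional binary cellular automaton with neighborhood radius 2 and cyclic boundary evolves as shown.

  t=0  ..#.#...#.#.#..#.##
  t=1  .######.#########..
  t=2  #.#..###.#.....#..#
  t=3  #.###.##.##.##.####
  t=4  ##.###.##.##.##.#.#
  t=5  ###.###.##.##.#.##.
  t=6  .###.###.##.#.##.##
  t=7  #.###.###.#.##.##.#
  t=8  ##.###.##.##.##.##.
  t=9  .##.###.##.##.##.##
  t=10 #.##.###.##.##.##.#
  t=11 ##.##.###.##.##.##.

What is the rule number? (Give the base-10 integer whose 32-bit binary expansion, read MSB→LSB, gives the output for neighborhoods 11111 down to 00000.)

1748955003

  nb #####: next=.  (t=1,i=3, bit31=0)
  nb ####.: next=#  (t=1,i=5, bit30=1)
  nb ###.#: next=#  (t=1,i=6, bit29=1)
  nb ###..: next=.  (t=1,i=16, bit28=0)
  nb ##.##: next=#  (t=1,i=7, bit27=1)
  nb ##.#.: next=.  (t=2,i=1, bit26=0)
  nb ##..#: next=.  (t=0,i=0, bit25=0)
  nb ##...: next=.  (t=1,i=17, bit24=0)
  nb #.###: next=.  (t=1,i=8, bit23=0)
  nb #.##.: next=.  (t=0,i=17, bit22=0)
  nb #.#.#: next=#  (t=0,i=10, bit21=1)
  nb #.#..: next=#  (t=0,i=4, bit20=1)
  nb #..##: next=#  (t=2,i=4, bit19=1)
  nb #..#.: next=#  (t=0,i=1, bit18=1)
  nb #...#: next=#  (t=0,i=6, bit17=1)
  nb #....: next=.  (t=2,i=11, bit16=0)
  nb .####: next=#  (t=1,i=2, bit15=1)
  nb .###.: next=#  (t=2,i=6, bit14=1)
  nb .##.#: next=#  (t=2,i=0, bit13=1)
  nb .##..: next=.  (t=0,i=18, bit12=0)
  nb .#.##: next=#  (t=0,i=16, bit11=1)
  nb .#.#.: next=#  (t=0,i=3, bit10=1)
  nb .#..#: next=#  (t=0,i=13, bit9=1)
  nb .#...: next=#  (t=0,i=5, bit8=1)
  nb ..###: next=.  (t=1,i=1, bit7=0)
  nb ..##.: next=#  (t=2,i=18, bit6=1)
  nb ..#.#: next=#  (t=0,i=2, bit5=1)
  nb ..#..: next=#  (t=2,i=15, bit4=1)
  nb ...##: next=#  (t=1,i=0, bit3=1)
  nb ...#.: next=.  (t=0,i=7, bit2=0)
  nb ....#: next=#  (t=2,i=13, bit1=1)
  nb .....: next=#  (t=2,i=12, bit0=1)
  bits 01101000001111101110111101111011 = 1748955003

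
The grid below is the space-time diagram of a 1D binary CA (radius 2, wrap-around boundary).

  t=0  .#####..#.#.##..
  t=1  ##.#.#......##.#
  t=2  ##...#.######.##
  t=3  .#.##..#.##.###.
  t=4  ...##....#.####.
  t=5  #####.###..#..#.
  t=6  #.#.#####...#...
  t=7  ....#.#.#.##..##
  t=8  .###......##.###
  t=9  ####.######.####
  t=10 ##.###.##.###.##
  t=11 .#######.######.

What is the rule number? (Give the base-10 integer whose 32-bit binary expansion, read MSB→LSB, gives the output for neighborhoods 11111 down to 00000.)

3101381327

  nb #####: next=#  (t=0,i=3, bit31=1)
  nb ####.: next=.  (t=0,i=4, bit30=0)
  nb ###.#: next=#  (t=1,i=1, bit29=1)
  nb ###..: next=#  (t=0,i=5, bit28=1)
  nb ##.##: next=#  (t=1,i=14, bit27=1)
  nb ##.#.: next=.  (t=1,i=2, bit26=0)
  nb ##..#: next=.  (t=0,i=6, bit25=0)
  nb ##...: next=.  (t=0,i=14, bit24=0)
  nb #.###: next=#  (t=1,i=15, bit23=1)
  nb #.##.: next=#  (t=0,i=12, bit22=1)
  nb #.#.#: next=.  (t=0,i=10, bit21=0)
  nb #.#..: next=#  (t=1,i=5, bit20=1)
  nb #..##: next=#  (t=7,i=13, bit19=1)
  nb #..#.: next=.  (t=0,i=7, bit18=0)
  nb #...#: next=#  (t=0,i=15, bit17=1)
  nb #....: next=#  (t=1,i=7, bit16=1)
  nb .####: next=.  (t=0,i=2, bit15=0)
  nb .###.: next=#  (t=1,i=0, bit14=1)
  nb .##.#: next=.  (t=1,i=13, bit13=0)
  nb .##..: next=#  (t=0,i=13, bit12=1)
  nb .#.##: next=.  (t=0,i=11, bit11=0)
  nb .#.#.: next=.  (t=0,i=9, bit10=0)
  nb .#..#: next=#  (t=5,i=12, bit9=1)
  nb .#...: next=.  (t=1,i=6, bit8=0)
  nb ..###: next=#  (t=0,i=1, bit7=1)
  nb ..##.: next=#  (t=1,i=12, bit6=1)
  nb ..#.#: next=.  (t=0,i=8, bit5=0)
  nb ..#..: next=.  (t=5,i=11, bit4=0)
  nb ...##: next=#  (t=0,i=0, bit3=1)
  nb ...#.: next=#  (t=2,i=4, bit2=1)
  nb ....#: next=#  (t=1,i=10, bit1=1)
  nb .....: next=#  (t=1,i=8, bit0=1)
  bits 10111000110110110101001011001111 = 3101381327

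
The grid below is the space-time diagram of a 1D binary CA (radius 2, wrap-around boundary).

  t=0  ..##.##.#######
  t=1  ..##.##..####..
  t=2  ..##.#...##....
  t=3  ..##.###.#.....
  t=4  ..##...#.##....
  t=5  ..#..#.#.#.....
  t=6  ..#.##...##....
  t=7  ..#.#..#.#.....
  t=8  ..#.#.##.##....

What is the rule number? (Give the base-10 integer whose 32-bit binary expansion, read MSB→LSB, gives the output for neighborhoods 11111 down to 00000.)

  nb #####: next=#  (t=0,i=10, bit31=1)
  nb ####.: next=.  (t=0,i=13, bit30=0)
  nb ###.#: next=#  (t=3,i=7, bit29=1)
  nb ###..: next=.  (t=0,i=14, bit28=0)
  nb ##.##: next=.  (t=0,i=4, bit27=0)
  nb ##.#.: next=.  (t=2,i=4, bit26=0)
  nb ##..#: next=.  (t=0,i=0, bit25=0)
  nb ##...: next=.  (t=1,i=13, bit24=0)
  nb #.###: next=.  (t=0,i=8, bit23=0)
  nb #.##.: next=#  (t=0,i=5, bit22=1)
  nb #.#.#: next=.  (t=5,i=7, bit21=0)
  nb #.#..: next=#  (t=2,i=5, bit20=1)
  nb #..##: next=.  (t=0,i=1, bit19=0)
  nb #..#.: next=#  (t=5,i=4, bit18=1)
  nb #...#: next=#  (t=2,i=7, bit17=1)
  nb #....: next=.  (t=1,i=14, bit16=0)
  nb .####: next=#  (t=0,i=9, bit15=1)
  nb .###.: next=.  (t=3,i=6, bit14=0)
  nb .##.#: next=#  (t=0,i=3, bit13=1)
  nb .##..: next=.  (t=1,i=6, bit12=0)
  nb .#.##: next=.  (t=4,i=8, bit11=0)
  nb .#.#.: next=.  (t=5,i=6, bit10=0)
  nb .#..#: next=.  (t=5,i=3, bit9=0)
  nb .#...: next=#  (t=2,i=6, bit8=1)
  nb ..###: next=#  (t=1,i=9, bit7=1)
  nb ..##.: next=#  (t=0,i=2, bit6=1)
  nb ..#.#: next=#  (t=4,i=7, bit5=1)
  nb ..#..: next=#  (t=5,i=2, bit4=1)
  nb ...##: next=.  (t=1,i=1, bit3=0)
  nb ...#.: next=.  (t=4,i=6, bit2=0)
  nb ....#: next=.  (t=1,i=0, bit1=0)
  nb .....: next=.  (t=2,i=13, bit0=0)
  bits 10100000010101101010000111110000 = 2690032112

2690032112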